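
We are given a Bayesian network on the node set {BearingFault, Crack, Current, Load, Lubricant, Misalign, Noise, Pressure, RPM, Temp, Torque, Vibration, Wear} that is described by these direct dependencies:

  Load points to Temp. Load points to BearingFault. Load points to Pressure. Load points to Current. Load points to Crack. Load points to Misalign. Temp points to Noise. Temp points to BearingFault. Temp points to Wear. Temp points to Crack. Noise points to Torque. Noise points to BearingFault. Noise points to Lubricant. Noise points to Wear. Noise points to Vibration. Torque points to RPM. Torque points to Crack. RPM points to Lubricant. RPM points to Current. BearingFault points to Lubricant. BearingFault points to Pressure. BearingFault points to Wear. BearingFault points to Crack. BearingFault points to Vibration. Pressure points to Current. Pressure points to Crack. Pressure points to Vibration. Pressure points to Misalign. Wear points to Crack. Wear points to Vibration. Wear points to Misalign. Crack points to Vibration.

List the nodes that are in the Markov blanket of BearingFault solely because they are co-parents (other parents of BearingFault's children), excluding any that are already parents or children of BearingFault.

{RPM, Torque}

Children of BearingFault: Crack, Lubricant, Pressure, Vibration, Wear.
  Lubricant's other parents are Noise, RPM.
  parents(Pressure) \ {BearingFault} = {Load}.
  Wear's other parents are Noise, Temp.
  parents(Crack) \ {BearingFault} = {Load, Pressure, Temp, Torque, Wear}.
  Vibration also has parents Crack, Noise, Pressure, Wear.
Excluding nodes already adjacent to BearingFault (Crack, Load, Lubricant, Noise, Pressure, Temp, Vibration, Wear), the co-parent-only contribution is {RPM, Torque}.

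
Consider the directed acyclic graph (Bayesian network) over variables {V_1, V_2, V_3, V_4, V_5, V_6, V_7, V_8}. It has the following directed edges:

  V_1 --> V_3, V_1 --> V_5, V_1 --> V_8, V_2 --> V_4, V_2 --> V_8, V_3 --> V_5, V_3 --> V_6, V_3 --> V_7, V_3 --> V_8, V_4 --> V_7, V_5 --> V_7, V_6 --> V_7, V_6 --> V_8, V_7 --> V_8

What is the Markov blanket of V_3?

{V_1, V_2, V_4, V_5, V_6, V_7, V_8}

V_3 has parent V_1.
V_3 has children V_5, V_6, V_7, V_8.
Other parents of V_3's children:
  V_5: V_1
  V_6: —
  V_7: V_4, V_5, V_6
  V_8: V_1, V_2, V_6, V_7
Union: {V_1} ∪ {V_5, V_6, V_7, V_8} ∪ {V_1, V_2, V_4, V_5, V_6, V_7} = {V_1, V_2, V_4, V_5, V_6, V_7, V_8}.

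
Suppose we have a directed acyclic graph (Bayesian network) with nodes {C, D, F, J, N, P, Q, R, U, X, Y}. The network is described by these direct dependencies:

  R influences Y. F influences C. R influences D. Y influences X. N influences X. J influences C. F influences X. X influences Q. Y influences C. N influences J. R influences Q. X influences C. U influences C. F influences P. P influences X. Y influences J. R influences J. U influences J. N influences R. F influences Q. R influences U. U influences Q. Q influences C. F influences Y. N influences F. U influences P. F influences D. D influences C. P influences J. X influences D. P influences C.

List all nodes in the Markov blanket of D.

{C, F, J, P, Q, R, U, X, Y}

Parents of D: F, R, X.
Ch(D) = {C}.
Parents of each child, excluding D:
  C also has parents F, J, P, Q, U, X, Y.
MB(D) = {C, F, J, P, Q, R, U, X, Y}.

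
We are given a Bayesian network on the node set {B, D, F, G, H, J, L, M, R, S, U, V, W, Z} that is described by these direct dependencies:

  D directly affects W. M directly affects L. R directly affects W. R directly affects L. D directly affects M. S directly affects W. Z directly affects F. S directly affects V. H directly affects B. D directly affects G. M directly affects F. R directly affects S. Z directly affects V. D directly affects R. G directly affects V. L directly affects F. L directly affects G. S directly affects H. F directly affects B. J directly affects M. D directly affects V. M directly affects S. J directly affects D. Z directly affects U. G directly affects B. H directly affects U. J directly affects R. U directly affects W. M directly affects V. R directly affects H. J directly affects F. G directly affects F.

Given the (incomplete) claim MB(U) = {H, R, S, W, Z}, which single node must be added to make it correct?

D

The Markov blanket of a node is its parents, its children, and the other parents of its children.
U's parents: H, Z.
U's children: W.
Co-parents of U (other parents of its children):
  W's other parents are D, R, S.
MB(U) = {D, H, R, S, W, Z}.
Comparing with the claimed set, D is missing.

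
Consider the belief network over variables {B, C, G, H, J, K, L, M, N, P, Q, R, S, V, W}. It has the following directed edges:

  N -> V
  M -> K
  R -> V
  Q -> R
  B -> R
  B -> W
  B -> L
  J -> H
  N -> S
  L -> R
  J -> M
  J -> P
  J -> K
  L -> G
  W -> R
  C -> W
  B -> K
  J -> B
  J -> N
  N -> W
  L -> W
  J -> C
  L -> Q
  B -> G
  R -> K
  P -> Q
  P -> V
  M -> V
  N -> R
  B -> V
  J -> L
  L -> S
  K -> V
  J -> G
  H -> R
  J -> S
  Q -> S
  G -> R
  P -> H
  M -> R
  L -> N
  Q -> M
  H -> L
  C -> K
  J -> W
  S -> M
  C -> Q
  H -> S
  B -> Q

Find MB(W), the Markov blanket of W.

By definition, MB(W) is built from W's parents, W's children, and the co-parents of W.
W has child R.
Parents of W: B, C, J, L, N.
Co-parents of W (other parents of its children):
  R's other parents are B, G, H, L, M, N, Q.
Taking the union gives {B, C, G, H, J, L, M, N, Q, R}.

{B, C, G, H, J, L, M, N, Q, R}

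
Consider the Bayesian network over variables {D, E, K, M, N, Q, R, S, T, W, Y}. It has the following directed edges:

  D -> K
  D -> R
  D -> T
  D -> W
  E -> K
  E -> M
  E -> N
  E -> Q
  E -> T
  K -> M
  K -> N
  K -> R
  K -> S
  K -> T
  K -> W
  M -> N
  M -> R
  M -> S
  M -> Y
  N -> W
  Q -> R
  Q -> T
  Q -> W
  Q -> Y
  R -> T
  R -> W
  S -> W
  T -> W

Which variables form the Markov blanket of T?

{D, E, K, N, Q, R, S, W}

T has child W.
Parents of T: D, E, K, Q, R.
Parents of each child, excluding T:
  W's other parents are D, K, N, Q, R, S.
Union: {D, E, K, Q, R} ∪ {W} ∪ {D, K, N, Q, R, S} = {D, E, K, N, Q, R, S, W}.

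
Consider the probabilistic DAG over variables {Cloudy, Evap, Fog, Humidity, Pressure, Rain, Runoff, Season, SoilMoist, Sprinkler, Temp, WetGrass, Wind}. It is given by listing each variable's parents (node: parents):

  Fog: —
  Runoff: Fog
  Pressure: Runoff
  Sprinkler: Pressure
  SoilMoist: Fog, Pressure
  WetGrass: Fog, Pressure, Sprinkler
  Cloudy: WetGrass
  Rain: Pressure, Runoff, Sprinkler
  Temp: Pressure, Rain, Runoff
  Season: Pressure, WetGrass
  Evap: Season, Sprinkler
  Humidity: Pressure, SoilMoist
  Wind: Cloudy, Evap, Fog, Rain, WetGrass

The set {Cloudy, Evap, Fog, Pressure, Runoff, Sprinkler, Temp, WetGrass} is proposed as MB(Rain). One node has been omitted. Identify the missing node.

Wind

A node's Markov blanket = Pa ∪ Ch ∪ (parents of Ch other than the node itself).
Parents of Rain: Pressure, Runoff, Sprinkler.
Children of Rain: Temp, Wind.
Other parents of Rain's children:
  Temp: Pressure, Runoff
  Wind: Cloudy, Evap, Fog, WetGrass
MB(Rain) = {Cloudy, Evap, Fog, Pressure, Runoff, Sprinkler, Temp, WetGrass, Wind}.
Comparing with the claimed set, Wind is missing.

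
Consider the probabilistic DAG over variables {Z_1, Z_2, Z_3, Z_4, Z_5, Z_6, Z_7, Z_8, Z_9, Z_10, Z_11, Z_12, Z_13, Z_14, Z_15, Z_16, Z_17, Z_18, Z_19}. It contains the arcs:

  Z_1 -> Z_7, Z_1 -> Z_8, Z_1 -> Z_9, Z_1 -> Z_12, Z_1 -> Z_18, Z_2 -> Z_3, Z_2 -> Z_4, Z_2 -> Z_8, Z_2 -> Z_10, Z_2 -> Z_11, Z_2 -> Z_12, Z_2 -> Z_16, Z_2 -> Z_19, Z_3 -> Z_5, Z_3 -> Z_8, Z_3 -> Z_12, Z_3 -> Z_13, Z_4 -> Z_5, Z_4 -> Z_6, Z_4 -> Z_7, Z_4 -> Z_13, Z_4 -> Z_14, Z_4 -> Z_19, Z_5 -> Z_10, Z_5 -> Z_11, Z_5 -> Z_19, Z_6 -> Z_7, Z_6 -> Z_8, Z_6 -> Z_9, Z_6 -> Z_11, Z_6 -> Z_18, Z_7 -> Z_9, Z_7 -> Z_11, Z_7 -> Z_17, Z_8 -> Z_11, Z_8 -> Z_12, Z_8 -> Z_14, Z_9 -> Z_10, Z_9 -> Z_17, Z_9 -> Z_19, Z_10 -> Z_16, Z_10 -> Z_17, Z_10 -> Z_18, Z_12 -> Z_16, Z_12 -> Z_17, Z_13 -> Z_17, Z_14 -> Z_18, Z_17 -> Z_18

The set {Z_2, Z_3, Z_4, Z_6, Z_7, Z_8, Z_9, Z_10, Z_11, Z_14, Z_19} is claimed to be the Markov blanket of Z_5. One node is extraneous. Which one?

Ch(Z_5) = {Z_10, Z_11, Z_19}.
Parents of Z_5: Z_3, Z_4.
Parents of each child, excluding Z_5:
  Z_10: Z_2, Z_9
  Z_11: Z_2, Z_6, Z_7, Z_8
  Z_19: Z_2, Z_4, Z_9
MB(Z_5) = {Z_2, Z_3, Z_4, Z_6, Z_7, Z_8, Z_9, Z_10, Z_11, Z_19}.
Z_14 is neither a parent, child, nor co-parent of Z_5, so it does not belong.

Z_14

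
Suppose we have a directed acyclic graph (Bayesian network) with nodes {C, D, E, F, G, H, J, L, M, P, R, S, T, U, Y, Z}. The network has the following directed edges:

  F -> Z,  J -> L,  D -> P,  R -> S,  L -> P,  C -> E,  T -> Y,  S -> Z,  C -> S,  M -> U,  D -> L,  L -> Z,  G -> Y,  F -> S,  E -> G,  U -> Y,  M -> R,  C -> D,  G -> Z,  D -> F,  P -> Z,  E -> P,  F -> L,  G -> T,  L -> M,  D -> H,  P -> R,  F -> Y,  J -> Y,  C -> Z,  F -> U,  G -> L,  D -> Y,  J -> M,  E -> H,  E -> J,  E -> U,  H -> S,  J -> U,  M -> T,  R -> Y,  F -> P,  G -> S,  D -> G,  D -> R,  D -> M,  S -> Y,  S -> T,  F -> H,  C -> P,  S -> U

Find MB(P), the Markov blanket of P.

{C, D, E, F, G, L, M, R, S, Z}

By definition, MB(P) is built from P's parents, P's children, and the co-parents of P.
Parents of P: C, D, E, F, L.
P's children: R, Z.
For each child, the remaining parents (spouses of P):
  parents(R) \ {P} = {D, M}.
  Z also has parents C, F, G, L, S.
MB(P) = {C, D, E, F, G, L, M, R, S, Z}.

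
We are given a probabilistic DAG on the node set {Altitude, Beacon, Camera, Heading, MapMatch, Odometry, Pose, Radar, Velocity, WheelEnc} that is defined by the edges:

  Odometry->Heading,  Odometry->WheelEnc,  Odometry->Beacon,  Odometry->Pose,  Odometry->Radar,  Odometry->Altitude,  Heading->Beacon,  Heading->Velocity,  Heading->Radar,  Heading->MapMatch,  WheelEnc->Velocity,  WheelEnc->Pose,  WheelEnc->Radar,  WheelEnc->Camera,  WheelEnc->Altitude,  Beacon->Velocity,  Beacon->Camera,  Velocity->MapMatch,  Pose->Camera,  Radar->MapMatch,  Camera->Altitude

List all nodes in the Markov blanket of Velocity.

{Beacon, Heading, MapMatch, Radar, WheelEnc}

Recall MB(v) = parents ∪ children ∪ spouses, where spouses are the other parents of v's children.
Parents of Velocity: Beacon, Heading, WheelEnc.
Children of Velocity: MapMatch.
Other parents of Velocity's children:
  MapMatch: Heading, Radar
So the Markov blanket of Velocity is {Beacon, Heading, MapMatch, Radar, WheelEnc}.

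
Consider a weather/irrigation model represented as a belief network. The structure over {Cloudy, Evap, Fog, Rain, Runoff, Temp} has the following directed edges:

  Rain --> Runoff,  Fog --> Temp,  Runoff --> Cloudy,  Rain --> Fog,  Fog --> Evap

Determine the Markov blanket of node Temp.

{Fog}

By definition, MB(Temp) is built from Temp's parents, Temp's children, and the co-parents of Temp.
Pa(Temp) = {Fog}.
Temp's children: none.
Temp has no children, so there are no co-parents.
So the Markov blanket of Temp is {Fog}.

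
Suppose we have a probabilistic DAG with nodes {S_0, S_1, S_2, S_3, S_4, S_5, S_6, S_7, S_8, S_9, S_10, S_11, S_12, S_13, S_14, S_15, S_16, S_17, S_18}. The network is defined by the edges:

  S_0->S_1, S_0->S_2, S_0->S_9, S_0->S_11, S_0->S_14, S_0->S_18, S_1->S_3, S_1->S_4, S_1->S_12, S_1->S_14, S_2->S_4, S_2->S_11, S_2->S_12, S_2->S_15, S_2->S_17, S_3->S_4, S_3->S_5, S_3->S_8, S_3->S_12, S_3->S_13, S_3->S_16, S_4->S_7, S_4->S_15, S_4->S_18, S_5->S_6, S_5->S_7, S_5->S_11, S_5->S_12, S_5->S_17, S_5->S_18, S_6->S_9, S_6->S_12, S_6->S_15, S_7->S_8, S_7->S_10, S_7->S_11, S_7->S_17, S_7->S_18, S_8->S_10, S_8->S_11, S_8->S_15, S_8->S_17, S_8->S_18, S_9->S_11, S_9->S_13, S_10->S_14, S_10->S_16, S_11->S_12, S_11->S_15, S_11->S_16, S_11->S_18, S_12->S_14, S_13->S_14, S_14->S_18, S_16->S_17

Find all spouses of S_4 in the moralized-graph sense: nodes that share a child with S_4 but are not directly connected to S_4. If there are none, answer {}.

Children of S_4: S_7, S_15, S_18.
  S_7: S_5
  S_15: S_2, S_6, S_8, S_11
  S_18: S_0, S_5, S_7, S_8, S_11, S_14
Excluding nodes already adjacent to S_4 (S_1, S_2, S_3, S_7, S_15, S_18), the co-parent-only contribution is {S_0, S_5, S_6, S_8, S_11, S_14}.

{S_0, S_5, S_6, S_8, S_11, S_14}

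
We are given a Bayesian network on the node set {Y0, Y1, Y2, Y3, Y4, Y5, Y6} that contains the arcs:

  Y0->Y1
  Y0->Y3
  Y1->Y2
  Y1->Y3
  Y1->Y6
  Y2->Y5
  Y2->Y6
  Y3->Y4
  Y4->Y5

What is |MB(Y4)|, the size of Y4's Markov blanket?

3

Y4 has parent Y3.
Children of Y4: Y5.
For each child, the remaining parents (spouses of Y4):
  Y5: Y2
MB(Y4) = {Y2, Y3, Y5}, which has 3 nodes.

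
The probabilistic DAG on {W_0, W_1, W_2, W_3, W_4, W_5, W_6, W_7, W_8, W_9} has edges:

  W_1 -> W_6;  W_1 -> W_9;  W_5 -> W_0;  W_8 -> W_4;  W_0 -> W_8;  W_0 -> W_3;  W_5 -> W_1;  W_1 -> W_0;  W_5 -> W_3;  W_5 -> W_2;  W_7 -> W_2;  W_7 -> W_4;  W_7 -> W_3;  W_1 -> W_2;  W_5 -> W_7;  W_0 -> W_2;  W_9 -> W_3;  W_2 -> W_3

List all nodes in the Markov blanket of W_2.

By definition, MB(W_2) is built from W_2's parents, W_2's children, and the co-parents of W_2.
W_2 has child W_3.
Parents of W_2: W_0, W_1, W_5, W_7.
For each child, the remaining parents (spouses of W_2):
  parents(W_3) \ {W_2} = {W_0, W_5, W_7, W_9}.
Taking the union gives {W_0, W_1, W_3, W_5, W_7, W_9}.

{W_0, W_1, W_3, W_5, W_7, W_9}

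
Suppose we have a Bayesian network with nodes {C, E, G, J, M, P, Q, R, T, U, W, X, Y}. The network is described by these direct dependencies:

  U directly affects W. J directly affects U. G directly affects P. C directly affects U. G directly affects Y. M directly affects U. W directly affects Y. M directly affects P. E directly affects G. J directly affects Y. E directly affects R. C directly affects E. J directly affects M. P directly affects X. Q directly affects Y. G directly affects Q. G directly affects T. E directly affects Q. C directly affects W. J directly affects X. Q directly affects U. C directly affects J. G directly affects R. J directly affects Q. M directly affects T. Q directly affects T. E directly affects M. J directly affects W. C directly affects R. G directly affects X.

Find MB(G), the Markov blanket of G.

Parents of G: E.
Children of G: P, Q, R, T, X, Y.
Other parents of G's children:
  P: M
  Q: E, J
  R: C, E
  T: M, Q
  X: J, P
  Y: J, Q, W
MB(G) = {C, E, J, M, P, Q, R, T, W, X, Y}.

{C, E, J, M, P, Q, R, T, W, X, Y}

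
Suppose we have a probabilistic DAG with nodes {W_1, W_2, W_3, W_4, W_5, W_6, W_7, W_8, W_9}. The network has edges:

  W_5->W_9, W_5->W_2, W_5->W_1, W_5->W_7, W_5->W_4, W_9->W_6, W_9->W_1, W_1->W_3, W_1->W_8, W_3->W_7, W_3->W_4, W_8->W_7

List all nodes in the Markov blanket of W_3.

{W_1, W_4, W_5, W_7, W_8}

By definition, MB(W_3) is built from W_3's parents, W_3's children, and the co-parents of W_3.
Pa(W_3) = {W_1}.
W_3 has children W_4, W_7.
Parents of each child, excluding W_3:
  W_7 also has parents W_5, W_8.
  parents(W_4) \ {W_3} = {W_5}.
Union: {W_1} ∪ {W_4, W_7} ∪ {W_5, W_8} = {W_1, W_4, W_5, W_7, W_8}.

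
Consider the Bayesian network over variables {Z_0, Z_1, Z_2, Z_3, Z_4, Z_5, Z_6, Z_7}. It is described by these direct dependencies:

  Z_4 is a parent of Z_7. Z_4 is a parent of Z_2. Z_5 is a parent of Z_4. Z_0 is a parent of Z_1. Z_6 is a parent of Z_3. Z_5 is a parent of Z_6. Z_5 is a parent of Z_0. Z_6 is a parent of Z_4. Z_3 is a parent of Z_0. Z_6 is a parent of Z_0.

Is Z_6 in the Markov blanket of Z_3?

Yes

Z_6 is a parent of Z_3.
So Z_6 ∈ MB(Z_3).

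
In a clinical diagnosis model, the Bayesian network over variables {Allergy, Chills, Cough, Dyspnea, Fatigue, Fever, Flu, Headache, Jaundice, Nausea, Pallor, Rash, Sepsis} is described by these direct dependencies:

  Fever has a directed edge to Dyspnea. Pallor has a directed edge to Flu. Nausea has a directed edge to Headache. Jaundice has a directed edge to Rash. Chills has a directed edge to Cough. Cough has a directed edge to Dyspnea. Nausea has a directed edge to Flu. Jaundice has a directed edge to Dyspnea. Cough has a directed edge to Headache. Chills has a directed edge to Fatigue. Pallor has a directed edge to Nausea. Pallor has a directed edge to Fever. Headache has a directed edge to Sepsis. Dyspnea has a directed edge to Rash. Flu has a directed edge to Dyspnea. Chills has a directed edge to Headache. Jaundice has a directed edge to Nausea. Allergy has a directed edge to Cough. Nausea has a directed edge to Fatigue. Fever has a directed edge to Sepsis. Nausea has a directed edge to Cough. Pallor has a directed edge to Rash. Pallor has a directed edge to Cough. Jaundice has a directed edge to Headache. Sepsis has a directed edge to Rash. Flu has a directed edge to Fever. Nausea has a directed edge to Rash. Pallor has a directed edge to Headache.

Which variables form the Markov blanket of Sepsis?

{Dyspnea, Fever, Headache, Jaundice, Nausea, Pallor, Rash}

By definition, MB(Sepsis) is built from Sepsis's parents, Sepsis's children, and the co-parents of Sepsis.
Sepsis has parents Fever, Headache.
Sepsis has child Rash.
Parents of each child, excluding Sepsis:
  Rash also has parents Dyspnea, Jaundice, Nausea, Pallor.
Union: {Fever, Headache} ∪ {Rash} ∪ {Dyspnea, Jaundice, Nausea, Pallor} = {Dyspnea, Fever, Headache, Jaundice, Nausea, Pallor, Rash}.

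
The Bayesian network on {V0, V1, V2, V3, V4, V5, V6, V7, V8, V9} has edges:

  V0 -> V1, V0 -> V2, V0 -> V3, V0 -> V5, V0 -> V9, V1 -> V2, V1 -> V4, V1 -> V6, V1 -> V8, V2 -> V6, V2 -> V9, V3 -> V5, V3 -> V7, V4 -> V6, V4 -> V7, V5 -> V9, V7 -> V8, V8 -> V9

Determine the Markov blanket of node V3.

{V0, V4, V5, V7}

Recall MB(v) = parents ∪ children ∪ spouses, where spouses are the other parents of v's children.
Children of V3: V5, V7.
Parents of V3: V0.
Co-parents of V3 (other parents of its children):
  parents(V5) \ {V3} = {V0}.
  V7 also has parent V4.
Union: {V0} ∪ {V5, V7} ∪ {V0, V4} = {V0, V4, V5, V7}.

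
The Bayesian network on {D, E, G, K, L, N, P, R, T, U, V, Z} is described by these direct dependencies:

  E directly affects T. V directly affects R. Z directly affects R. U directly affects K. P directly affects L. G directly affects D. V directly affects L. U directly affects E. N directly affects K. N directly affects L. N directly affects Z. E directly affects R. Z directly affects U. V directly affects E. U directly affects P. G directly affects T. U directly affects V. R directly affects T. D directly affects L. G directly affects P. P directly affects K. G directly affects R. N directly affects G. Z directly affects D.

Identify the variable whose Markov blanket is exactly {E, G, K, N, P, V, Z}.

U

The target node must have every member of {E, G, K, N, P, V, Z} as a parent, child, or co-parent, and no others.
Parents of U: Z; children: E, K, P, V; co-parents: G, N, P, V.
These exactly cover the given set, so the node is U.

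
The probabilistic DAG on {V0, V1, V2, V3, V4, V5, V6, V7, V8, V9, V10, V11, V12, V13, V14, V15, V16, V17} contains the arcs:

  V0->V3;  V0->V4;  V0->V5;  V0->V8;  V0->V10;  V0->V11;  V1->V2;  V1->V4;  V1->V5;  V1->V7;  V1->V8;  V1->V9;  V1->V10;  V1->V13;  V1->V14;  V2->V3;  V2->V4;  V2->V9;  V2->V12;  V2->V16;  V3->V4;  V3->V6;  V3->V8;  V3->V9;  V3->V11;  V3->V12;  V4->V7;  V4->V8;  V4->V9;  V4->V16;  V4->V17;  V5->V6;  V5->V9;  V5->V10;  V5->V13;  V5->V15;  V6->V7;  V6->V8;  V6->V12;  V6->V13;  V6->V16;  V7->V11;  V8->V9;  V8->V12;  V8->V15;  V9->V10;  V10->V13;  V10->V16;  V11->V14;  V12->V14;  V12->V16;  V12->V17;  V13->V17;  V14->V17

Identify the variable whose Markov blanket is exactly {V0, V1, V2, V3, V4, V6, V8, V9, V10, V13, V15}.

The target node must have every member of {V0, V1, V2, V3, V4, V6, V8, V9, V10, V13, V15} as a parent, child, or co-parent, and no others.
Parents of V5: V0, V1; children: V6, V9, V10, V13, V15; co-parents: V0, V1, V2, V3, V4, V6, V8, V9, V10.
These exactly cover the given set, so the node is V5.

V5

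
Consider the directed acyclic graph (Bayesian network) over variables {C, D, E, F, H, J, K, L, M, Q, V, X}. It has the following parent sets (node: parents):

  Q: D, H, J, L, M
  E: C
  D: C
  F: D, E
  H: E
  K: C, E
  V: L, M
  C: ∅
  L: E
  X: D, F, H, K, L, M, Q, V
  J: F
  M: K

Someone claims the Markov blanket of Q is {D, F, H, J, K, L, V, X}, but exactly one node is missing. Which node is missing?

Q has parents D, H, J, L, M.
Q's children: X.
For each child, the remaining parents (spouses of Q):
  X also has parents D, F, H, K, L, M, V.
MB(Q) = {D, F, H, J, K, L, M, V, X}.
Comparing with the claimed set, M is missing.

M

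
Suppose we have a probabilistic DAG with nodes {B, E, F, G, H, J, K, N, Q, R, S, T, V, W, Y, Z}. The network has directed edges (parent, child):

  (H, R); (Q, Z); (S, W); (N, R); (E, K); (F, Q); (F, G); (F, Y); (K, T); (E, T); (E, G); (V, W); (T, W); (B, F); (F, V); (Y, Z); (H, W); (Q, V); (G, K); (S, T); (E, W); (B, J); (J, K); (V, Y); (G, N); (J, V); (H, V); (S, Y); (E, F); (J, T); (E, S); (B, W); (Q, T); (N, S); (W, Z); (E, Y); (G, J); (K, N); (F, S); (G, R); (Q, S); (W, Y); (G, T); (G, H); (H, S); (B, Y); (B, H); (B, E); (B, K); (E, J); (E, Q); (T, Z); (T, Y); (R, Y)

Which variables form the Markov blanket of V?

{B, E, F, H, J, Q, R, S, T, W, Y}

Recall MB(v) = parents ∪ children ∪ spouses, where spouses are the other parents of v's children.
Parents of V: F, H, J, Q.
V's children: W, Y.
Other parents of V's children:
  parents(W) \ {V} = {B, E, H, S, T}.
  parents(Y) \ {V} = {B, E, F, R, S, T, W}.
Union: {F, H, J, Q} ∪ {W, Y} ∪ {B, E, F, H, R, S, T, W} = {B, E, F, H, J, Q, R, S, T, W, Y}.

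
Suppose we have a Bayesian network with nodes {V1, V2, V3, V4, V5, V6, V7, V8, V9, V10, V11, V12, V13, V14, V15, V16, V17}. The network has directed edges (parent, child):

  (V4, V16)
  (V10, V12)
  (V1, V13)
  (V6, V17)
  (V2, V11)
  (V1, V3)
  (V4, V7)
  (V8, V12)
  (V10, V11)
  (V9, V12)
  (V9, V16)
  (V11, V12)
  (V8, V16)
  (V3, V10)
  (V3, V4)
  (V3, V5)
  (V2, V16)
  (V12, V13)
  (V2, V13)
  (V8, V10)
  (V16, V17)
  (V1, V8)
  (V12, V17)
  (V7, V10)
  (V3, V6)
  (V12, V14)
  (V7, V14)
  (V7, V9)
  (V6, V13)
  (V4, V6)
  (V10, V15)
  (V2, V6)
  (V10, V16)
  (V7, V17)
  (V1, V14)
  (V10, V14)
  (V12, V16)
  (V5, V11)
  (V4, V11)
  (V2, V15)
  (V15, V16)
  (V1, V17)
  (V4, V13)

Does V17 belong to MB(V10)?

Parents of V10: V3, V7, V8.
Children of V10: V11, V12, V14, V15, V16.
Co-parents of V10 (other parents of its children):
  V11's other parents are V2, V4, V5.
  V12 also has parents V8, V9, V11.
  V14's other parents are V1, V7, V12.
  parents(V15) \ {V10} = {V2}.
  V16 also has parents V2, V4, V8, V9, V12, V15.
MB(V10) = {V1, V2, V3, V4, V5, V7, V8, V9, V11, V12, V14, V15, V16}; V17 is not in this set.

No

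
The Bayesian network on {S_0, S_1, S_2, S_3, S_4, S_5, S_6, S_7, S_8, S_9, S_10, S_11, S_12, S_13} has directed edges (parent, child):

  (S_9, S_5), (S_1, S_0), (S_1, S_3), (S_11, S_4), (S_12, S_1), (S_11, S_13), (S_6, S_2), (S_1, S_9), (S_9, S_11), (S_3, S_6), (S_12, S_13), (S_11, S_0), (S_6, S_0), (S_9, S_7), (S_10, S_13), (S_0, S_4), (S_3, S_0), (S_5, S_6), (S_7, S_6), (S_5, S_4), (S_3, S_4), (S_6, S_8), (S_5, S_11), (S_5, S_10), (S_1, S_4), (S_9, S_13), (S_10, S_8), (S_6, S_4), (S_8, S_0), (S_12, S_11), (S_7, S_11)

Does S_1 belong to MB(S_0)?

S_1 is a parent of S_0.
So S_1 ∈ MB(S_0).

Yes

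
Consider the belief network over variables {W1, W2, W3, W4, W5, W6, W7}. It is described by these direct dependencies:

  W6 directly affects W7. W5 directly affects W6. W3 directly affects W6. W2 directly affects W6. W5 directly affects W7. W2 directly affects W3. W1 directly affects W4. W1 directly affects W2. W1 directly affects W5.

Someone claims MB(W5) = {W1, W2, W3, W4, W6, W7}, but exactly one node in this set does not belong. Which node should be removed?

By definition, MB(W5) is built from W5's parents, W5's children, and the co-parents of W5.
W5 has parent W1.
Ch(W5) = {W6, W7}.
Parents of each child, excluding W5:
  W6: W2, W3
  W7: W6
MB(W5) = {W1, W2, W3, W6, W7}.
W4 is neither a parent, child, nor co-parent of W5, so it does not belong.

W4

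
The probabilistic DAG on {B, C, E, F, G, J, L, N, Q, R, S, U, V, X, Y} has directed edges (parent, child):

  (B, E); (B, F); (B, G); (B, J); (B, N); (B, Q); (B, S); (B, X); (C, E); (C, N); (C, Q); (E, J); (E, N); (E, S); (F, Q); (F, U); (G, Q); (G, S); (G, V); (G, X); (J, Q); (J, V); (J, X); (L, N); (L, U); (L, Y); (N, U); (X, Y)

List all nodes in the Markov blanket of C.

Parents of C: none.
C has children E, N, Q.
For each child, the remaining parents (spouses of C):
  E: B
  N: B, E, L
  Q: B, F, G, J
Taking the union gives {B, E, F, G, J, L, N, Q}.

{B, E, F, G, J, L, N, Q}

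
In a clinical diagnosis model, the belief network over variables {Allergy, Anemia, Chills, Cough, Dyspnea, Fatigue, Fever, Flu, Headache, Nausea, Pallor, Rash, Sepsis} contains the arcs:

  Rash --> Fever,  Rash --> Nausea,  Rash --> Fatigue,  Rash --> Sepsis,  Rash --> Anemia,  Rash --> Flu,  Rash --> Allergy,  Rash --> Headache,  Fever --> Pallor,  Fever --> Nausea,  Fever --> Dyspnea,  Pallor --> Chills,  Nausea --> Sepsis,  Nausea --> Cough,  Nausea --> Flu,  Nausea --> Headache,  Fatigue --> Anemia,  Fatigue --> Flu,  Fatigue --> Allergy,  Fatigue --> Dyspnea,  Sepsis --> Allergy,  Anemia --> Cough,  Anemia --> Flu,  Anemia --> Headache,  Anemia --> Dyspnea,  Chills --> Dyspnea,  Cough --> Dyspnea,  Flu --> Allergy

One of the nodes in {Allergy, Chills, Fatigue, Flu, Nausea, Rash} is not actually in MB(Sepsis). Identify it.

Sepsis's children: Allergy.
Parents of Sepsis: Nausea, Rash.
Co-parents of Sepsis (other parents of its children):
  Allergy's other parents are Fatigue, Flu, Rash.
MB(Sepsis) = {Allergy, Fatigue, Flu, Nausea, Rash}.
Chills is neither a parent, child, nor co-parent of Sepsis, so it does not belong.

Chills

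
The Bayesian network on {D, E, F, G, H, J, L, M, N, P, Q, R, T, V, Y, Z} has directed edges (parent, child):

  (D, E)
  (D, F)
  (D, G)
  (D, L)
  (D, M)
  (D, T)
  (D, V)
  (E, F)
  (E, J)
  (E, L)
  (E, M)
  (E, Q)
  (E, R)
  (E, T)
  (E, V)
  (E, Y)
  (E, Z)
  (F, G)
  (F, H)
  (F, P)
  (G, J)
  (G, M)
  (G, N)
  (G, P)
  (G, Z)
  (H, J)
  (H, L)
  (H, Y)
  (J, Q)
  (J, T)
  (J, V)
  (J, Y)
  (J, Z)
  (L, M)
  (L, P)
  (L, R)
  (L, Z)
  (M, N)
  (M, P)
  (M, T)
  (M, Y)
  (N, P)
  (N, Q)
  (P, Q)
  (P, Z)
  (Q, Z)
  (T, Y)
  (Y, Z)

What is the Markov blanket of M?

{D, E, F, G, H, J, L, N, P, T, Y}

By definition, MB(M) is built from M's parents, M's children, and the co-parents of M.
M has parents D, E, G, L.
Children of M: N, P, T, Y.
For each child, the remaining parents (spouses of M):
  N: G
  P: F, G, L, N
  T: D, E, J
  Y: E, H, J, T
Taking the union gives {D, E, F, G, H, J, L, N, P, T, Y}.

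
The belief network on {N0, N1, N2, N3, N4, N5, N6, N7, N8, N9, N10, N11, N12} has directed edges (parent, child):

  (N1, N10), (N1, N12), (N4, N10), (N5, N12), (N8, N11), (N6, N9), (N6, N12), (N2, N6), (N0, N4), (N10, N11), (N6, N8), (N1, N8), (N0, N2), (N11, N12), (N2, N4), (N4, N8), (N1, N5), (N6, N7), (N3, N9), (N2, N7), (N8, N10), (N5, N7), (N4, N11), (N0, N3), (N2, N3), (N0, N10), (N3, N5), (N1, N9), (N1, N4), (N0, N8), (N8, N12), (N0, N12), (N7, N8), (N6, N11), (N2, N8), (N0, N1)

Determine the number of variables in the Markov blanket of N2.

By definition, MB(N2) is built from N2's parents, N2's children, and the co-parents of N2.
Parents of N2: N0.
Children of N2: N3, N4, N6, N7, N8.
Co-parents of N2 (other parents of its children):
  N3's other parent is N0.
  N4's other parents are N0, N1.
  N6: no additional parents.
  N7's other parents are N5, N6.
  parents(N8) \ {N2} = {N0, N1, N4, N6, N7}.
MB(N2) = {N0, N1, N3, N4, N5, N6, N7, N8}, which has 8 nodes.

8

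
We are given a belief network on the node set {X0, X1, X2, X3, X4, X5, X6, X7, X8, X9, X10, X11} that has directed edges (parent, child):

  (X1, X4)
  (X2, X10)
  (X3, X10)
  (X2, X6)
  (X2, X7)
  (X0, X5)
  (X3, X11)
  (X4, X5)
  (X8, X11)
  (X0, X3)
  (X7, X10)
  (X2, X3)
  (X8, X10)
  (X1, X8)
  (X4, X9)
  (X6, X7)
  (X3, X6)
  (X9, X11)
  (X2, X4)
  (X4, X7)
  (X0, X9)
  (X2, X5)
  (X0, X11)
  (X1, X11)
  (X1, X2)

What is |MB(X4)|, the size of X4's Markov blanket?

Recall MB(v) = parents ∪ children ∪ spouses, where spouses are the other parents of v's children.
Parents of X4: X1, X2.
Ch(X4) = {X5, X7, X9}.
Parents of each child, excluding X4:
  X5: X0, X2
  X7: X2, X6
  X9: X0
MB(X4) = {X0, X1, X2, X5, X6, X7, X9}, which has 7 nodes.

7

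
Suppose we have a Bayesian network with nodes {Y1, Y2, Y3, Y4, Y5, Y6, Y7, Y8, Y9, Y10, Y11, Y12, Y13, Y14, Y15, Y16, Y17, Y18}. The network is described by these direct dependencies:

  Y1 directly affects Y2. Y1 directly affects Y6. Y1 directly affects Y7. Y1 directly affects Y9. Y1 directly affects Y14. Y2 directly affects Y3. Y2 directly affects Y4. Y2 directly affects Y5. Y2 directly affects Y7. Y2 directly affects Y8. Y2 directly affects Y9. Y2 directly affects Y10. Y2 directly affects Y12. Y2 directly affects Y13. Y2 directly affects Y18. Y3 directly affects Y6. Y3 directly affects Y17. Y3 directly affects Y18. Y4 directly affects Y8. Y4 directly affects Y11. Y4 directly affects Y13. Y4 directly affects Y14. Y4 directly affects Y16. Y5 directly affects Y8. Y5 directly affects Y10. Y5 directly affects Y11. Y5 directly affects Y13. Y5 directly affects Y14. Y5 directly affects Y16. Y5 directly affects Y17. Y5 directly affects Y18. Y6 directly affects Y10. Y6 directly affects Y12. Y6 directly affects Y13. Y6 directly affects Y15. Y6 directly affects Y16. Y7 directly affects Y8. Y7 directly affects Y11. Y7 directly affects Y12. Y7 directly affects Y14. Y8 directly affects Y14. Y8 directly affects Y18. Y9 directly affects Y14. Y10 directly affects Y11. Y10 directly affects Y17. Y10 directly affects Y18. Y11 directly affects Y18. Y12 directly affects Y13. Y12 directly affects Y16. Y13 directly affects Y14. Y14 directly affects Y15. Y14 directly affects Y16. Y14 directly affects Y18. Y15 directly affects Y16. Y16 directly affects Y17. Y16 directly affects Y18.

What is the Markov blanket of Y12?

A node's Markov blanket = Pa ∪ Ch ∪ (parents of Ch other than the node itself).
Y12's parents: Y2, Y6, Y7.
Y12 has children Y13, Y16.
Co-parents of Y12 (other parents of its children):
  parents(Y13) \ {Y12} = {Y2, Y4, Y5, Y6}.
  Y16's other parents are Y4, Y5, Y6, Y14, Y15.
So the Markov blanket of Y12 is {Y2, Y4, Y5, Y6, Y7, Y13, Y14, Y15, Y16}.

{Y2, Y4, Y5, Y6, Y7, Y13, Y14, Y15, Y16}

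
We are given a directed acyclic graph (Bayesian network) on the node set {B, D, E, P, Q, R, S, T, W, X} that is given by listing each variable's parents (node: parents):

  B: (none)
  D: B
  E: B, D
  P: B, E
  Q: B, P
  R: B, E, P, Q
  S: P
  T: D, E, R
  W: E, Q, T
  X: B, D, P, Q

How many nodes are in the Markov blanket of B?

The Markov blanket of a node is its parents, its children, and the other parents of its children.
B's children: D, E, P, Q, R, X.
Parents of B: none.
Parents of each child, excluding B:
  D has no other parent.
  E's other parent is D.
  parents(P) \ {B} = {E}.
  parents(Q) \ {B} = {P}.
  R also has parents E, P, Q.
  X's other parents are D, P, Q.
MB(B) = {D, E, P, Q, R, X}, which has 6 nodes.

6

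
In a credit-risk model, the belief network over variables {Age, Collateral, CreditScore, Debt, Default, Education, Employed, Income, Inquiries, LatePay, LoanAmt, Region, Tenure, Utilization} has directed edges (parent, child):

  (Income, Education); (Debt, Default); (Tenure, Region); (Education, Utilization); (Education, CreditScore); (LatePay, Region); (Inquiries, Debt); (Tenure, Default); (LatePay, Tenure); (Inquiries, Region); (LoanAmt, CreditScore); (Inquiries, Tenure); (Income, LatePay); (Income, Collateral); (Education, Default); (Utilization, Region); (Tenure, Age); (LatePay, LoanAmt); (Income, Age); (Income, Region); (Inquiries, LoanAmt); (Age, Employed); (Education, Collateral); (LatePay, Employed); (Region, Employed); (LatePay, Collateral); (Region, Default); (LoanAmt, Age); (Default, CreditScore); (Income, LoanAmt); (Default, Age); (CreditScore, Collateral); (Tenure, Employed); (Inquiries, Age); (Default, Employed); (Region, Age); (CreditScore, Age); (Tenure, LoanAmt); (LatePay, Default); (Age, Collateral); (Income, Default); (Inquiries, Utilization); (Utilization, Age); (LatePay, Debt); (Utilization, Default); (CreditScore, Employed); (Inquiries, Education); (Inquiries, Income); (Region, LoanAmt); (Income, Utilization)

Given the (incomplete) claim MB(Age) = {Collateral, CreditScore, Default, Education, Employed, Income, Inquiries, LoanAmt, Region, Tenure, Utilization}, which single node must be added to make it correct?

A node's Markov blanket = Pa ∪ Ch ∪ (parents of Ch other than the node itself).
Parents of Age: CreditScore, Default, Income, Inquiries, LoanAmt, Region, Tenure, Utilization.
Ch(Age) = {Collateral, Employed}.
For each child, the remaining parents (spouses of Age):
  Employed's other parents are CreditScore, Default, LatePay, Region, Tenure.
  Collateral's other parents are CreditScore, Education, Income, LatePay.
MB(Age) = {Collateral, CreditScore, Default, Education, Employed, Income, Inquiries, LatePay, LoanAmt, Region, Tenure, Utilization}.
Comparing with the claimed set, LatePay is missing.

LatePay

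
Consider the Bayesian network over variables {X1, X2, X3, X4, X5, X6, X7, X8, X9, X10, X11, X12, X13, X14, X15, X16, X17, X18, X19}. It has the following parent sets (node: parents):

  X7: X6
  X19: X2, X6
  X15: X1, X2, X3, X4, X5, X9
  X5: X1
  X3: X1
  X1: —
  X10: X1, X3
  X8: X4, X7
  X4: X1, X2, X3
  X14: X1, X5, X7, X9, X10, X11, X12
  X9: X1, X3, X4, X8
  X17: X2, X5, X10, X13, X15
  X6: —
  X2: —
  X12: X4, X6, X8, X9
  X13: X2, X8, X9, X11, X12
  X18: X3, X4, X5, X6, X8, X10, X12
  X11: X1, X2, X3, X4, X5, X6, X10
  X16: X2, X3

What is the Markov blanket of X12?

{X1, X2, X3, X4, X5, X6, X7, X8, X9, X10, X11, X13, X14, X18}

X12 has children X13, X14, X18.
Parents of X12: X4, X6, X8, X9.
Other parents of X12's children:
  X13 also has parents X2, X8, X9, X11.
  parents(X14) \ {X12} = {X1, X5, X7, X9, X10, X11}.
  X18 also has parents X3, X4, X5, X6, X8, X10.
MB(X12) = {X1, X2, X3, X4, X5, X6, X7, X8, X9, X10, X11, X13, X14, X18}.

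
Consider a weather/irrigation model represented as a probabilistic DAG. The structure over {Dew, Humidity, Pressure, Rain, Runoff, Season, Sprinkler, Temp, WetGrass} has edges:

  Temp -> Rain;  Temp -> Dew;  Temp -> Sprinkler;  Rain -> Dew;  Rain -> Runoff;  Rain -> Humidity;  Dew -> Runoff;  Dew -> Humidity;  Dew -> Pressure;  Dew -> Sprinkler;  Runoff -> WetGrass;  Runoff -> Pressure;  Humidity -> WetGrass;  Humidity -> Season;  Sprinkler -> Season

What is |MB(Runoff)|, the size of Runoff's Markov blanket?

Ch(Runoff) = {Pressure, WetGrass}.
Pa(Runoff) = {Dew, Rain}.
For each child, the remaining parents (spouses of Runoff):
  WetGrass's other parent is Humidity.
  Pressure also has parent Dew.
MB(Runoff) = {Dew, Humidity, Pressure, Rain, WetGrass}, which has 5 nodes.

5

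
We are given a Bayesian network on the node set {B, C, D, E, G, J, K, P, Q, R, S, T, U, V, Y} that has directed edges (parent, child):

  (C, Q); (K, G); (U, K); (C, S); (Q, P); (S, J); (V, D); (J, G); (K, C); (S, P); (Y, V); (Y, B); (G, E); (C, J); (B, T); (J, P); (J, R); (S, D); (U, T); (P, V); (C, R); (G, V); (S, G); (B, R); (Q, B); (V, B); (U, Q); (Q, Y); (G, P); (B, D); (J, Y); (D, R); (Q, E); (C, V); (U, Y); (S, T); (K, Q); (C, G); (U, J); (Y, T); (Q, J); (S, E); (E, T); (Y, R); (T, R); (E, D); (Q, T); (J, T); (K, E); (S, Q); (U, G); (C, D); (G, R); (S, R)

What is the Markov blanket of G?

{B, C, D, E, J, K, P, Q, R, S, T, U, V, Y}

Recall MB(v) = parents ∪ children ∪ spouses, where spouses are the other parents of v's children.
Pa(G) = {C, J, K, S, U}.
Children of G: E, P, R, V.
Co-parents of G (other parents of its children):
  P: J, Q, S
  E: K, Q, S
  V: C, P, Y
  R: B, C, D, J, S, T, Y
MB(G) = {B, C, D, E, J, K, P, Q, R, S, T, U, V, Y}.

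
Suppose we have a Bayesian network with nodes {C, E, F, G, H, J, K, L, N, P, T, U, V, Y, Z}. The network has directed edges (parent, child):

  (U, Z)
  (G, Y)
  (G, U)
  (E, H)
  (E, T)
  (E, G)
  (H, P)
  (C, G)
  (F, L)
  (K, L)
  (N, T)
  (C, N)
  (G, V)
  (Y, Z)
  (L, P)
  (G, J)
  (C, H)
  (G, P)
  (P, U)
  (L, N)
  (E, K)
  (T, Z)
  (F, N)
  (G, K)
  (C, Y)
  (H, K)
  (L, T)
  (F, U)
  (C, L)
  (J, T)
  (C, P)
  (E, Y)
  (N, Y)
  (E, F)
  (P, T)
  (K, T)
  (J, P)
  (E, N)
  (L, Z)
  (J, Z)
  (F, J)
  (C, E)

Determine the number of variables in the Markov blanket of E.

By definition, MB(E) is built from E's parents, E's children, and the co-parents of E.
Parents of E: C.
E has children F, G, H, K, N, T, Y.
For each child, the remaining parents (spouses of E):
  F: —
  G: C
  H: C
  K: G, H
  N: C, F, L
  T: J, K, L, N, P
  Y: C, G, N
MB(E) = {C, F, G, H, J, K, L, N, P, T, Y}, which has 11 nodes.

11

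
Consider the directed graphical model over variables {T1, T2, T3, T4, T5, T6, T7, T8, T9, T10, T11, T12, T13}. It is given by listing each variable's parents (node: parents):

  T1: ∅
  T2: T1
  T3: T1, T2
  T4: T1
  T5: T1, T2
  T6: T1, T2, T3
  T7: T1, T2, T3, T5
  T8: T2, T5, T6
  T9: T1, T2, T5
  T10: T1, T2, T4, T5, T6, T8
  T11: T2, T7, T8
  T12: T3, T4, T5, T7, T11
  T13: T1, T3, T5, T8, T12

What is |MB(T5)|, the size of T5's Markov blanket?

Pa(T5) = {T1, T2}.
T5 has children T7, T8, T9, T10, T12, T13.
Parents of each child, excluding T5:
  T7's other parents are T1, T2, T3.
  T8 also has parents T2, T6.
  T9 also has parents T1, T2.
  T10 also has parents T1, T2, T4, T6, T8.
  T12's other parents are T3, T4, T7, T11.
  T13 also has parents T1, T3, T8, T12.
MB(T5) = {T1, T2, T3, T4, T6, T7, T8, T9, T10, T11, T12, T13}, which has 12 nodes.

12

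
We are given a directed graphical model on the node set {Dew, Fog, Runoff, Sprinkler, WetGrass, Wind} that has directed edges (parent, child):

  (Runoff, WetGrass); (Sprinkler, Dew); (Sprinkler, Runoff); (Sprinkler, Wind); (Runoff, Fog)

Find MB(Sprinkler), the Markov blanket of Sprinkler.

A node's Markov blanket = Pa ∪ Ch ∪ (parents of Ch other than the node itself).
Pa(Sprinkler) = {}.
Ch(Sprinkler) = {Dew, Runoff, Wind}.
Other parents of Sprinkler's children:
  Dew: no additional parents.
  Runoff: no additional parents.
  Wind has no other parent.
MB(Sprinkler) = {Dew, Runoff, Wind}.

{Dew, Runoff, Wind}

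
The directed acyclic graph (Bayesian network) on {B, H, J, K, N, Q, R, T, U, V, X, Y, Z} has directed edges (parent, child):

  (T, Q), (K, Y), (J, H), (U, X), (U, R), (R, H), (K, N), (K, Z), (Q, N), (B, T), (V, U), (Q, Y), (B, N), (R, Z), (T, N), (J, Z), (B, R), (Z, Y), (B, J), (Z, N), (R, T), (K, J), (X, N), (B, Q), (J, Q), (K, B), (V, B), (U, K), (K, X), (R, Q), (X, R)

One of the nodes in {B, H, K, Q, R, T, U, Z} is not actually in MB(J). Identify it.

U

The Markov blanket of a node is its parents, its children, and the other parents of its children.
Pa(J) = {B, K}.
J's children: H, Q, Z.
For each child, the remaining parents (spouses of J):
  H's other parent is R.
  parents(Q) \ {J} = {B, R, T}.
  Z also has parents K, R.
MB(J) = {B, H, K, Q, R, T, Z}.
U is neither a parent, child, nor co-parent of J, so it does not belong.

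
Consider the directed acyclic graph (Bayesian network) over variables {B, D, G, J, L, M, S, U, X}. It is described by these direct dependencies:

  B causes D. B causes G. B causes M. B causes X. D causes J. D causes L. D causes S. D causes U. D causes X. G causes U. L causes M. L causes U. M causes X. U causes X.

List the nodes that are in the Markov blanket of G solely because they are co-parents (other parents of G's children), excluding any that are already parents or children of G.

Children of G: U.
  U also has parents D, L.
Excluding nodes already adjacent to G (B, U), the co-parent-only contribution is {D, L}.

{D, L}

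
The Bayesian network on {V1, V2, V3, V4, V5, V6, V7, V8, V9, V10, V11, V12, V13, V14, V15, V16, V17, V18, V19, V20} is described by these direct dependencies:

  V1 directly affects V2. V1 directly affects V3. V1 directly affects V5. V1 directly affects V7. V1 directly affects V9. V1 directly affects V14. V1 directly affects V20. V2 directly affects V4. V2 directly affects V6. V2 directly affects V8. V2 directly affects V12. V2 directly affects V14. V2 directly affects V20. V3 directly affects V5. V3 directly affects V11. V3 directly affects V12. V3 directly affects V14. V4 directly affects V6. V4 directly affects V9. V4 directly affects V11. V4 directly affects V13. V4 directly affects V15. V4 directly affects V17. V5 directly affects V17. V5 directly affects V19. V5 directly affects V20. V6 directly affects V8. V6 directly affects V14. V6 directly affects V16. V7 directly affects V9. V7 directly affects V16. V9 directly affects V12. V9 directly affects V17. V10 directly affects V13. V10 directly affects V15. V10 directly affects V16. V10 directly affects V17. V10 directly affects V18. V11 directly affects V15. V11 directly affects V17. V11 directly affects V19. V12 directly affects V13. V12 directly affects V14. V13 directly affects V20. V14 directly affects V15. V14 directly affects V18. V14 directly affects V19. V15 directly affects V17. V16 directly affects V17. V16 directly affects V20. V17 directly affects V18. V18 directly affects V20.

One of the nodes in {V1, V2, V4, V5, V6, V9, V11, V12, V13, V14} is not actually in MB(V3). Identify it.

V13

By definition, MB(V3) is built from V3's parents, V3's children, and the co-parents of V3.
Parents of V3: V1.
Ch(V3) = {V5, V11, V12, V14}.
For each child, the remaining parents (spouses of V3):
  V5 also has parent V1.
  V11's other parent is V4.
  parents(V12) \ {V3} = {V2, V9}.
  V14's other parents are V1, V2, V6, V12.
MB(V3) = {V1, V2, V4, V5, V6, V9, V11, V12, V14}.
V13 is neither a parent, child, nor co-parent of V3, so it does not belong.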